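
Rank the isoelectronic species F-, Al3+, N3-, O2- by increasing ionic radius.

Al3+ < F- < O2- < N3-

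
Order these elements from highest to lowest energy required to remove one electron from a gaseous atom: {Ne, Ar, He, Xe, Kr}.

He > Ne > Ar > Kr > Xe

IE₁ increases left→right with effective nuclear charge and decreases top→bottom as the valence shell moves farther out.
All are in group 18, so first ionization energy increases up the group.
So from highest to lowest: He > Ne > Ar > Kr > Xe.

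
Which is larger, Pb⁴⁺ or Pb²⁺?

Both ions have Z = 82 protons, but Pb⁴⁺ has lost more electrons, so its remaining electrons feel a larger effective nuclear charge per electron and are pulled in more tightly.
Higher positive charge → smaller ion, so Pb²⁺ > Pb⁴⁺.

Pb²⁺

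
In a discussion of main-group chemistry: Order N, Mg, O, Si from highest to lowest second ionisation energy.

O, N, Si, Mg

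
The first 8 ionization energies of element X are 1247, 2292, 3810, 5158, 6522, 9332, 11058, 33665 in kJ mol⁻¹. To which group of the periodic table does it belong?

Group 17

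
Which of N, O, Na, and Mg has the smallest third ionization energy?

After 2 electrons have been removed, what remains? N²⁺ still has 3 valence electrons; O²⁺ still has 4 valence electrons; Na²⁺ is already 1 electron into the core; Mg²⁺ is the bare [Ne] core.
Core electrons are held far more tightly than valence electrons, so Na and Mg top the IE_3 order.
Valence configurations: N²⁺ [He]2s²2p¹, O²⁺ [He]2s²2p².
Approximate IE_3 values (kJ/mol): N 4578, O 5300, Na 6910, Mg 7733.
Hence IE_3: N < O < Na < Mg.

N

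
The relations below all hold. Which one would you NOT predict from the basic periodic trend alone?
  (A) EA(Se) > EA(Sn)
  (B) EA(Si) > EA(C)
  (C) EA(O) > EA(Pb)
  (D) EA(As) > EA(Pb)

The general trend: electron affinity increases across a period and decreases down a group.
(A) Se (period 4, group 16) vs Sn (period 5, group 14): the stated order agrees with the simple trend.
(B) Si (period 3, group 14) vs C (period 2, group 14): the stated order contradicts the simple trend.
(C) O (period 2, group 16) vs Pb (period 6, group 14): the stated order agrees with the simple trend.
(D) As (period 4, group 15) vs Pb (period 6, group 14): the stated order agrees with the simple trend.
The exception is (B): Si's larger, more diffuse 3p orbitals accept an added electron slightly more readily than C's compact 2p.

(B)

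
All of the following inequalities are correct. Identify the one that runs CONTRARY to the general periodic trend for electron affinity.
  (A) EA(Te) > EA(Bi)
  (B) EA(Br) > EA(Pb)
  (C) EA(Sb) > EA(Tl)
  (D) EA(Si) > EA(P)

(D)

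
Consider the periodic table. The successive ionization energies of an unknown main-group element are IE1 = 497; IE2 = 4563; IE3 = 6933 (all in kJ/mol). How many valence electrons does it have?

1

Look for the largest jump between consecutive ionization energies: IE2/IE1 ≈ 9.2, far larger than any earlier ratio.
That jump marks the point where a core electron is being removed. So the atom has 1 valence electron.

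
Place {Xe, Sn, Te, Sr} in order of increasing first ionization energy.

Sr < Sn < Te < Xe

Sr is in period 5, group 2; Sn is in period 5, group 14; Te is in period 5, group 16; Xe is in period 5, group 18.
IE₁ increases left→right with effective nuclear charge and decreases top→bottom as the valence shell moves farther out.
All lie in period 5, so first ionization energy increases left to right.
So from lowest to highest: Sr < Sn < Te < Xe.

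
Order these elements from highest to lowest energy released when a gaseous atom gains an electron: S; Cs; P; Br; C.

C is in period 2, group 14; P is in period 3, group 15; S is in period 3, group 16; Br is in period 4, group 17; Cs is in period 6, group 1.
Adding an electron releases more energy for atoms nearer the top right (short of the noble gases).
Neither a single period nor a single group — weigh both effects.
P > Cs: both effects reinforce here, so P is clearly the higher of the two.
C > P: the two effects oppose for this pair; the down-group effect wins (122 vs 72 kJ/mol).
S > C: period and group pull opposite ways; the across-period shift dominates (200 vs 122 kJ/mol).
Br > S: the two effects oppose for this pair; the across-period effect wins (325 vs 200 kJ/mol).
For reference (kJ/mol): C 122, P 72, S 200, Br 325, Cs 46.
So from highest to lowest: Br > S > C > P > Cs.

Br, S, C, P, Cs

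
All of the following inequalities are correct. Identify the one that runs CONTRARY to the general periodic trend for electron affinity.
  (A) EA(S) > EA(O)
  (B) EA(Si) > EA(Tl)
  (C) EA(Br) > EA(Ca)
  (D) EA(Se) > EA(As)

The general trend: electron affinity increases across a period and decreases down a group.
(A) S (period 3, group 16) vs O (period 2, group 16): the stated order contradicts the simple trend.
(B) Si (period 3, group 14) vs Tl (period 6, group 13): the stated order agrees with the simple trend.
(C) Br (period 4, group 17) vs Ca (period 4, group 2): the stated order agrees with the simple trend.
(D) Se (period 4, group 16) vs As (period 4, group 15): the stated order agrees with the simple trend.
The exception is (A): the compact 2p subshell of O repels the added electron more than S's larger 3p does.

(A)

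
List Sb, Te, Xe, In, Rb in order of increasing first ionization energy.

Across a period the outer electron is held more tightly (higher IE₁); down a group it sits in a higher shell, more shielded, and comes off more easily.
All lie in period 5, so first ionization energy increases left to right.
So from lowest to highest: Rb < In < Sb < Te < Xe.

Rb < In < Sb < Te < Xe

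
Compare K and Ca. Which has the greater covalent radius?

K

Radius decreases left→right (rising Z_eff, same n) and increases top→bottom (higher n).
All lie in period 4, so atomic radius increases right to left.
So K has the greater covalent radius (K > Ca).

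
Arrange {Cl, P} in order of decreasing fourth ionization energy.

The fourth ionization energy removes an electron from the +3 ion. For each element: Cl³⁺ still has 4 valence electrons; P³⁺ still has 2 valence electrons.
All are still removing valence electrons, so compare the +3 ions as you would atoms: IE_4 generally rises across a period (higher Z_eff) and falls down a group (larger shell), subject to the usual subshell exceptions.
Valence configurations: Cl³⁺ [Ne]3s²3p², P³⁺ [Ne]3s².
Tabulated IE_4 (kJ/mol): Cl 5159, P 4964.
So the fourth ionization energies run P < Cl.

Cl > P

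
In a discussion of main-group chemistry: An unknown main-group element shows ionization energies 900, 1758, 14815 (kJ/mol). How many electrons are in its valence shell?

Look for the largest jump between consecutive ionization energies: IE3/IE2 ≈ 8.4, far larger than any earlier ratio.
That jump marks the point where a core electron is being removed. So the atom has 2 valence electrons.

2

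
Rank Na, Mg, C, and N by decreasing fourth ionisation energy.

Mg > Na > N > C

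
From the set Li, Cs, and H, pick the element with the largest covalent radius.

H is in period 1, group 1; Li is in period 2, group 1; Cs is in period 6, group 1.
Moving right in a period, electrons are added to the same shell under a stronger nuclear pull, so atoms get smaller; moving down, a new shell is opened and atoms get larger.
All are in group 1, so atomic radius increases down the group.
The largest covalent radius among these belongs to Cs.

Cs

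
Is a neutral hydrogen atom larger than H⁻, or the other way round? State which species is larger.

Forming H⁻ adds 1 electron to H. More electron–electron repulsion in the same shell, with unchanged nuclear charge, lets the cloud expand.
An anion is larger than its parent atom: H⁻ > H.

H⁻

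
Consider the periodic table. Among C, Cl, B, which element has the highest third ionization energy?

Consider each +2 ion: C²⁺ still has 2 valence electrons; Cl²⁺ still has 5 valence electrons; B²⁺ still has 1 valence electron.
All are still removing valence electrons, so compare the +2 ions as you would atoms: IE_3 generally rises across a period (higher Z_eff) and falls down a group (larger shell), subject to the usual subshell exceptions.
Valence configurations: C²⁺ [He]2s², Cl²⁺ [Ne]3s²3p³, B²⁺ [He]2s¹.
Tabulated IE_3 (kJ/mol): C 4620, Cl 3822, B 3660.
Overall IE_3 order: B < Cl < C.

C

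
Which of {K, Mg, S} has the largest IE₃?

Mg

The third ionization energy removes an electron from the +2 ion. For each element: K²⁺ is already 1 electron into the core; Mg²⁺ is the bare [Ne] core; S²⁺ still has 4 valence electrons.
Core electrons are held far more tightly than valence electrons, so K and Mg top the IE_3 order.
The numbers (kJ/mol): K 4420, Mg 7733, S 3357.
Putting it together, IE_3: S < K < Mg.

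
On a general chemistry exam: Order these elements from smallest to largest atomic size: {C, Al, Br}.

C, Br, Al

Atomic radius shrinks across a period as nuclear charge pulls the same shell inward, and grows down a group as new shells are added.
Here both period and group differ, so the two effects have to be weighed against each other.
Br > C: period and group pull opposite ways; the down-group shift dominates (114 vs 75 pm).
Al > Br: the two effects oppose for this pair; the across-period effect wins (126 vs 114 pm).
Approximate values (pm): C 75, Al 126, Br 114.
So from smallest to largest: C < Br < Al.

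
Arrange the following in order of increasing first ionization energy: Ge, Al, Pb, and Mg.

Mg is in period 3, group 2; Al is in period 3, group 13; Ge is in period 4, group 14; Pb is in period 6, group 14.
IE₁ increases left→right with effective nuclear charge and decreases top→bottom as the valence shell moves farther out.
These span different periods and groups, so the two trends combine.
Pb > Al: the two effects oppose for this pair; the across-period effect wins (716 vs 578 kJ/mol).
Mg > Pb: period and group pull opposite ways; the down-group shift dominates (738 vs 716 kJ/mol).
Ge > Mg: period and group pull opposite ways; the across-period shift dominates (762 vs 738 kJ/mol).
Note the exception: Mg has a higher first ionization energy than Al, contrary to the simple trend — Al's single 3p electron is easier to remove than one from Mg's filled 3s².
Tabulated first ionization energy (kJ/mol): Mg 738, Al 578, Ge 762, Pb 716.
So from lowest to highest: Al < Pb < Mg < Ge.

Al < Pb < Mg < Ge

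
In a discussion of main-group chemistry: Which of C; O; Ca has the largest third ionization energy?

IE_3 is the cost of taking one more electron from the +2 cation: C²⁺ still has 2 valence electrons; O²⁺ still has 4 valence electrons; Ca²⁺ is the bare [Ar] core.
Usually core removal costs more than valence removal, but here the competition is close: a tightly held n=2 valence electron can cost more to remove than an n=3 core electron, so the actual values have to decide it.
Valence configurations: C²⁺ [He]2s², O²⁺ [He]2s²2p².
Approximate IE_3 values (kJ/mol): C 4620, O 5300, Ca 4912.
Hence IE_3: C < Ca < O.

O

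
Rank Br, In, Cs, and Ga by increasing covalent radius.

Ga is in period 4, group 13; Br is in period 4, group 17; In is in period 5, group 13; Cs is in period 6, group 1.
Across a period the added protons contract the valence shell; down a group each new principal shell makes the atom larger.
These span different periods and groups, so the two trends combine.
Ga > Br: Ga lies to the left of Br in period 4, so the across-period effect alone puts Ga larger.
In > Ga: In sits below Ga in group 13, so the down-group effect alone puts In larger.
Cs > In: relative to In, both the across-period and down-group shifts push Cs's atomic radius up.
For reference (pm): Ga 124, Br 114, In 142, Cs 232.
So from smallest to largest: Br < Ga < In < Cs.

Br < Ga < In < Cs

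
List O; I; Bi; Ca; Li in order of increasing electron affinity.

Li is in period 2, group 1; O is in period 2, group 16; Ca is in period 4, group 2; I is in period 5, group 17; Bi is in period 6, group 15.
EA tends to increase across a period and decrease down a group, though the pattern is less regular than for IE or radius.
Here both period and group differ, so the two effects have to be weighed against each other.
Li > Ca: period and group pull opposite ways; the down-group shift dominates (60 vs 2 kJ/mol).
Bi > Li: the two effects oppose for this pair; the across-period effect wins (91 vs 60 kJ/mol).
O > Bi: relative to Bi, both the across-period and down-group shifts push O's electron affinity up.
I > O: the two effects oppose for this pair; the across-period effect wins (295 vs 141 kJ/mol).
For reference (kJ/mol): Li 60, O 141, Ca 2, I 295, Bi 91.
So from lowest to highest: Ca < Li < Bi < O < I.

Ca < Li < Bi < O < I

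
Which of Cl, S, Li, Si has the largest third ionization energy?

Li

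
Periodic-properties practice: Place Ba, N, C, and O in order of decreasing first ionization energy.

C is in period 2, group 14; N is in period 2, group 15; O is in period 2, group 16; Ba is in period 6, group 2.
IE₁ increases left→right with effective nuclear charge and decreases top→bottom as the valence shell moves farther out.
Neither a single period nor a single group — weigh both effects.
C > Ba: both effects reinforce here, so C is clearly the higher of the two.
O > C: both are in period 2; the period trend gives O the larger value.
N > O: this pair runs against the simple trend — see the exception note.
Note the exception: N has a higher first ionization energy than O, contrary to the simple trend — pairing an electron in O's 2p⁴ costs repulsion energy, so O ionizes more easily than half-filled N (2p³).
Approximate values (kJ/mol): C 1086, N 1402, O 1314, Ba 503.
So from highest to lowest: N > O > C > Ba.

N > O > C > Ba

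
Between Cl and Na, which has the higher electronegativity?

Smaller atoms with higher effective nuclear charge are more electronegative.
All lie in period 3, so electronegativity increases left to right.
So Cl has the higher electronegativity (Cl > Na).

Cl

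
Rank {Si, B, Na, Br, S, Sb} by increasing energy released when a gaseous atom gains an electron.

B < Na < Sb < Si < S < Br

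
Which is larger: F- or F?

F-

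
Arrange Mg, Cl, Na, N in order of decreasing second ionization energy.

After 1 electron has been removed, what remains? Mg⁺ still has 1 valence electron; Cl⁺ still has 6 valence electrons; Na⁺ is the bare [Ne] core; N⁺ still has 4 valence electrons.
Breaking into a closed-shell core is much more expensive than removing a leftover valence electron — Na has the largest IE_2 here.
Valence configurations: Mg⁺ [Ne]3s¹, Cl⁺ [Ne]3s²3p⁴, N⁺ [He]2s²2p².
Approximate IE_2 values (kJ/mol): Mg 1451, Cl 2298, Na 4562, N 2856.
Putting it together, IE_2: Mg < Cl < N < Na.

Na, N, Cl, Mg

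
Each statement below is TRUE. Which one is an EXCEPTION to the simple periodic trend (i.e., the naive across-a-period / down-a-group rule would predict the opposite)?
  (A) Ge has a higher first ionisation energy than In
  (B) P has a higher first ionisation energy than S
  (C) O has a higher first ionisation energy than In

(B)

The general trend: first ionisation energy increases across a period and decreases down a group.
(A) Ge (period 4, group 14) vs In (period 5, group 13): the stated order agrees with the simple trend.
(B) P (period 3, group 15) vs S (period 3, group 16): the stated order contradicts the simple trend.
(C) O (period 2, group 16) vs In (period 5, group 13): the stated order agrees with the simple trend.
The exception is (B): S (3p⁴) ionizes more easily than half-filled P (3p³) because the paired 3p electron in S is pushed out by e⁻–e⁻ repulsion.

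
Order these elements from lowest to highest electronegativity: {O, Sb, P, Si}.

Si < Sb < P < O

O is in period 2, group 16; Si is in period 3, group 14; P is in period 3, group 15; Sb is in period 5, group 15.
Smaller atoms with higher effective nuclear charge are more electronegative.
Here both period and group differ, so the two effects have to be weighed against each other.
Sb > Si: period and group pull opposite ways; the across-period shift dominates (2.05 vs 1.90).
P > Sb: they share group 15; the group trend gives P the larger value.
O > P: relative to P, both the across-period and down-group shifts push O's electronegativity up.
For reference (Pauling): O 3.44, Si 1.90, P 2.19, Sb 2.05.
So from lowest to highest: Si < Sb < P < O.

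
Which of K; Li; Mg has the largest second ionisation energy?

After 1 electron has been removed, what remains? K⁺ is the bare [Ar] core; Li⁺ is the bare [He] core; Mg⁺ still has 1 valence electron.
Pulling an electron out of a noble-gas core costs far more than removing a remaining valence electron, so K and Li sit at the high end of IE_2.
Tabulated IE_2 (kJ/mol): K 3052, Li 7298, Mg 1451.
Hence IE_2: Mg < K < Li.

Li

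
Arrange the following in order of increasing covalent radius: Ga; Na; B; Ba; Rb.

B is in period 2, group 13; Na is in period 3, group 1; Ga is in period 4, group 13; Rb is in period 5, group 1; Ba is in period 6, group 2.
Moving right in a period, electrons are added to the same shell under a stronger nuclear pull, so atoms get smaller; moving down, a new shell is opened and atoms get larger.
Neither a single period nor a single group — weigh both effects.
Ga > B: Ga sits below B in group 13, so the down-group effect alone puts Ga larger.
Na > Ga: the two effects oppose for this pair; the across-period effect wins (155 vs 124 pm).
Ba > Na: period and group pull opposite ways; the down-group shift dominates (196 vs 155 pm).
Rb > Ba: the two effects oppose for this pair; the across-period effect wins (210 vs 196 pm).
Approximate values (pm): B 85, Na 155, Ga 124, Rb 210, Ba 196.
So from smallest to largest: B < Ga < Na < Ba < Rb.

B < Ga < Na < Ba < Rb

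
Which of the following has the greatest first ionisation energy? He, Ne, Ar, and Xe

He

He is in period 1, group 18; Ne is in period 2, group 18; Ar is in period 3, group 18; Xe is in period 5, group 18.
Across a period the outer electron is held more tightly (higher IE₁); down a group it sits in a higher shell, more shielded, and comes off more easily.
All are in group 18, so first ionization energy increases up the group.
The greatest first ionisation energy among these belongs to He.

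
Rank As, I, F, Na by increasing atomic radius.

Atomic radius shrinks across a period as nuclear charge pulls the same shell inward, and grows down a group as new shells are added.
Neither a single period nor a single group — weigh both effects.
As > F: relative to F, both the across-period and down-group shifts push As's atomic radius up.
I > As: the two effects oppose for this pair; the down-group effect wins (133 vs 121 pm).
Na > I: the two effects oppose for this pair; the across-period effect wins (155 vs 133 pm).
Tabulated atomic radius (pm): F 64, Na 155, As 121, I 133.
So from smallest to largest: F < As < I < Na.

F, As, I, Na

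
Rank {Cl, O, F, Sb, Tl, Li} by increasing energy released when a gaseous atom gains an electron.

Tl < Li < Sb < O < F < Cl

Li is in period 2, group 1; O is in period 2, group 16; F is in period 2, group 17; Cl is in period 3, group 17; Sb is in period 5, group 15; Tl is in period 6, group 13.
Atoms with high Z_eff and room in the valence shell (especially the halogens) have the most exothermic electron affinities.
Neither a single period nor a single group — weigh both effects.
Li > Tl: period and group pull opposite ways; the down-group shift dominates (60 vs 19 kJ/mol).
Sb > Li: the two effects oppose for this pair; the across-period effect wins (103 vs 60 kJ/mol).
O > Sb: both effects reinforce here, so O is clearly the higher of the two.
F > O: both are in period 2; the period trend gives F the larger value.
Cl > F: this pair runs against the simple trend — see the exception note.
Note the exception: Cl has a higher electron affinity than F, contrary to the simple trend — F's small 2p subshell makes the incoming electron feel strong e⁻–e⁻ repulsion, so Cl actually releases more energy on gaining an electron.
For reference (kJ/mol): Li 60, O 141, F 328, Cl 349, Sb 103, Tl 19.
So from lowest to highest: Tl < Li < Sb < O < F < Cl.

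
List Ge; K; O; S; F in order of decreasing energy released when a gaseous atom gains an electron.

F > S > O > Ge > K

Electron affinity generally becomes more exothermic across a period toward the halogens and less exothermic down a group.
These span different periods and groups, so the two trends combine.
Ge > K: both are in period 4; the period trend gives Ge the larger value.
O > Ge: both effects reinforce here, so O is clearly the higher of the two.
S > O: this pair runs against the simple trend — see the exception note.
F > S: relative to S, both the across-period and down-group shifts push F's electron affinity up.
Note the exception: S has a higher electron affinity than O, contrary to the simple trend — the compact 2p subshell of O repels the added electron more than S's larger 3p does.
For reference (kJ/mol): O 141, F 328, S 200, K 48, Ge 119.
So from highest to lowest: F > S > O > Ge > K.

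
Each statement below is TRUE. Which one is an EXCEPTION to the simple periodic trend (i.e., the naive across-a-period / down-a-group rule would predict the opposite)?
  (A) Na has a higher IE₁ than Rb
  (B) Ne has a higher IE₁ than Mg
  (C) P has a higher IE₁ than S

The general trend: IE₁ increases across a period and decreases down a group.
(A) Na (period 3, group 1) vs Rb (period 5, group 1): the stated order agrees with the simple trend.
(B) Ne (period 2, group 18) vs Mg (period 3, group 2): the stated order agrees with the simple trend.
(C) P (period 3, group 15) vs S (period 3, group 16): the stated order contradicts the simple trend.
The exception is (C): S (3p⁴) ionizes more easily than half-filled P (3p³) because the paired 3p electron in S is pushed out by e⁻–e⁻ repulsion.

(C)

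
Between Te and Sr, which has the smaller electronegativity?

Sr

Sr is in period 5, group 2; Te is in period 5, group 16.
Atoms toward the upper right of the periodic table pull bonding electrons most strongly.
All lie in period 5, so electronegativity increases left to right.
So Sr has the smaller electronegativity (Sr < Te).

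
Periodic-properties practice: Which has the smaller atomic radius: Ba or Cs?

Ba

Cs is in period 6, group 1; Ba is in period 6, group 2.
Moving right in a period, electrons are added to the same shell under a stronger nuclear pull, so atoms get smaller; moving down, a new shell is opened and atoms get larger.
All lie in period 6, so atomic radius increases right to left.
So Ba has the smaller atomic radius (Ba < Cs).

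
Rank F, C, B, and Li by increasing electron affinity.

B < Li < C < F

Electron affinity generally becomes more exothermic across a period toward the halogens and less exothermic down a group.
All lie in period 2; the across-period trend (electron affinity increases left to right) applies, with the exception below.
Note the exception: Li has a higher electron affinity than B, contrary to the simple trend — B's ns²np¹ configuration gives only a small electron affinity — the sparsely filled np subshell binds an added electron weakly.
Tabulated electron affinity (kJ/mol): Li 60, B 27, C 122, F 328.
So from lowest to highest: B < Li < C < F.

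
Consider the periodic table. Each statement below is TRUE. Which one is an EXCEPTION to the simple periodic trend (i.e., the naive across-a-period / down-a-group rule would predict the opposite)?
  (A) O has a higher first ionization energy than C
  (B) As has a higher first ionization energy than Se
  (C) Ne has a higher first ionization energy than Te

(B)

The general trend: first ionization energy increases across a period and decreases down a group.
(A) O (period 2, group 16) vs C (period 2, group 14): the stated order agrees with the simple trend.
(B) As (period 4, group 15) vs Se (period 4, group 16): the stated order contradicts the simple trend.
(C) Ne (period 2, group 18) vs Te (period 5, group 16): the stated order agrees with the simple trend.
The exception is (B): Se (4p⁴) ionizes more easily than half-filled As (4p³).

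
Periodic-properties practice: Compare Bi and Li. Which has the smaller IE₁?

Li

Li is in period 2, group 1; Bi is in period 6, group 15.
Removing the outermost electron gets harder across a period and easier down a group.
These span different periods and groups, so the two trends combine.
Bi > Li: the two effects oppose for this pair; the across-period effect wins (703 vs 520 kJ/mol).
Tabulated first ionization energy (kJ/mol): Li 520, Bi 703.
So Li has the smaller IE₁ (Li < Bi).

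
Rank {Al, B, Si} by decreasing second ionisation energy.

B, Al, Si

After 1 electron has been removed, what remains? Al⁺ still has 2 valence electrons; B⁺ still has 2 valence electrons; Si⁺ still has 3 valence electrons.
All are still removing valence electrons, so compare the +1 ions as you would atoms: IE_2 generally rises across a period (higher Z_eff) and falls down a group (larger shell), subject to the usual subshell exceptions.
Valence configurations: Al⁺ [Ne]3s², B⁺ [He]2s², Si⁺ [Ne]3s²3p¹.
Si⁺ loses a lone 3p electron whereas Al⁺ must break into a filled 3s² pair, so IE_2(Al) > IE_2(Si) even though Si has the higher nuclear charge.
Tabulated IE_2 (kJ/mol): Al 1817, B 2427, Si 1577.
Putting it together, IE_2: Si < Al < B.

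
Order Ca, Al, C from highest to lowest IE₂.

C, Al, Ca

IE_2 is the cost of taking one more electron from the +1 cation: Ca⁺ still has 1 valence electron; Al⁺ still has 2 valence electrons; C⁺ still has 3 valence electrons.
All are still removing valence electrons, so compare the +1 ions as you would atoms: IE_2 generally rises across a period (higher Z_eff) and falls down a group (larger shell), subject to the usual subshell exceptions.
Valence configurations: Ca⁺ [Ar]4s¹, Al⁺ [Ne]3s², C⁺ [He]2s²2p¹.
The numbers (kJ/mol): Ca 1145, Al 1817, C 2353.
Putting it together, IE_2: Ca < Al < C.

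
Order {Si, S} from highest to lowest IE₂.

The second ionization energy removes an electron from the +1 ion. For each element: Si⁺ still has 3 valence electrons; S⁺ still has 5 valence electrons.
All are still removing valence electrons, so compare the +1 ions as you would atoms: IE_2 generally rises across a period (higher Z_eff) and falls down a group (larger shell), subject to the usual subshell exceptions.
Valence configurations: Si⁺ [Ne]3s²3p¹, S⁺ [Ne]3s²3p³.
Tabulated IE_2 (kJ/mol): Si 1577, S 2252.
So the second ionization energies run Si < S.

S > Si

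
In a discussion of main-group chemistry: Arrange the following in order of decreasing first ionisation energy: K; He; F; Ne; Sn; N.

He, Ne, F, N, Sn, K

First ionization energy rises across a period (greater Z_eff holds electrons more tightly) and falls down a group (valence electrons are farther from the nucleus).
Neither a single period nor a single group — weigh both effects.
Sn > K: the two effects oppose for this pair; the across-period effect wins (709 vs 419 kJ/mol).
N > Sn: both effects reinforce here, so N is clearly the higher of the two.
F > N: both are in period 2; the period trend gives F the larger value.
Ne > F: Ne lies to the right of F in period 2, so the across-period effect alone puts Ne higher.
He > Ne: they share group 18; the group trend gives He the larger value.
For reference (kJ/mol): He 2372, N 1402, F 1681, Ne 2081, K 419, Sn 709.
So from highest to lowest: He > Ne > F > N > Sn > K.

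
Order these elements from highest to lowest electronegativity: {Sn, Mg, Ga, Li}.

Li is in period 2, group 1; Mg is in period 3, group 2; Ga is in period 4, group 13; Sn is in period 5, group 14.
Smaller atoms with higher effective nuclear charge are more electronegative.
These sit on a diagonal, where the across-period and down-group effects partly cancel.
Mg > Li: period and group pull opposite ways; the across-period shift dominates (1.31 vs 0.98).
Ga > Mg: the two effects oppose for this pair; the across-period effect wins (1.81 vs 1.31).
Sn > Ga: the two effects oppose for this pair; the across-period effect wins (1.96 vs 1.81).
For reference (Pauling): Li 0.98, Mg 1.31, Ga 1.81, Sn 1.96.
So from highest to lowest: Sn > Ga > Mg > Li.

Sn, Ga, Mg, Li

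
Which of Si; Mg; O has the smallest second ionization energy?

Mg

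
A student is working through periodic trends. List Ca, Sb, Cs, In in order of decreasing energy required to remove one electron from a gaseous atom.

Sb > Ca > In > Cs

First ionization energy rises across a period (greater Z_eff holds electrons more tightly) and falls down a group (valence electrons are farther from the nucleus).
Neither a single period nor a single group — weigh both effects.
In > Cs: both effects reinforce here, so In is clearly the higher of the two.
Ca > In: period and group pull opposite ways; the down-group shift dominates (590 vs 558 kJ/mol).
Sb > Ca: the two effects oppose for this pair; the across-period effect wins (831 vs 590 kJ/mol).
Approximate values (kJ/mol): Ca 590, In 558, Sb 831, Cs 376.
So from highest to lowest: Sb > Ca > In > Cs.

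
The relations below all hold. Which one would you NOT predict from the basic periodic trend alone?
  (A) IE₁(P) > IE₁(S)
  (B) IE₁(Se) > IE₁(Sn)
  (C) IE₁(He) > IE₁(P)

(A)

The general trend: first ionisation energy increases across a period and decreases down a group.
(A) P (period 3, group 15) vs S (period 3, group 16): the stated order contradicts the simple trend.
(B) Se (period 4, group 16) vs Sn (period 5, group 14): the stated order agrees with the simple trend.
(C) He (period 1, group 18) vs P (period 3, group 15): the stated order agrees with the simple trend.
The exception is (A): S (3p⁴) ionizes more easily than half-filled P (3p³) because the paired 3p electron in S is pushed out by e⁻–e⁻ repulsion.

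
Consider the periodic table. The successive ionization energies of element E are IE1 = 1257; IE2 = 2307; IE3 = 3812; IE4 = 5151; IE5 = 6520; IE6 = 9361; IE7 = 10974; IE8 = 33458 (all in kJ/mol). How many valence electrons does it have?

7

Look for the largest jump between consecutive ionization energies: IE8/IE7 ≈ 3.0, far larger than any earlier ratio.
That jump marks the point where a core electron is being removed. So the atom has 7 valence electrons.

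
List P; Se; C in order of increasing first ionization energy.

Se < P < C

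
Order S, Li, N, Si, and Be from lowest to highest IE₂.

The second ionization energy removes an electron from the +1 ion. For each element: S⁺ still has 5 valence electrons; Li⁺ is the bare [He] core; N⁺ still has 4 valence electrons; Si⁺ still has 3 valence electrons; Be⁺ still has 1 valence electron.
Core electrons are held far more tightly than valence electrons, so Li tops the IE_2 order.
Valence configurations: S⁺ [Ne]3s²3p³, N⁺ [He]2s²2p², Si⁺ [Ne]3s²3p¹, Be⁺ [He]2s¹.
The numbers (kJ/mol): S 2252, Li 7298, N 2856, Si 1577, Be 1757.
Overall IE_2 order: Si < Be < S < N < Li.

Si < Be < S < N < Li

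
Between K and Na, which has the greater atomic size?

K

Na is in period 3, group 1; K is in period 4, group 1.
Radius decreases left→right (rising Z_eff, same n) and increases top→bottom (higher n).
All are in group 1, so atomic radius increases down the group.
So K has the greater atomic size (K > Na).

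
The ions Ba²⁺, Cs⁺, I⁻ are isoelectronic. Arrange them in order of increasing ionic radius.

Ba²⁺ < Cs⁺ < I⁻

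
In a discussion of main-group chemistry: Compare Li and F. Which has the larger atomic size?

Li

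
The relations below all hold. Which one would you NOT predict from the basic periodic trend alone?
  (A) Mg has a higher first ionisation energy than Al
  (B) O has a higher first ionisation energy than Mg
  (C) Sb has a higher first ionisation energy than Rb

(A)

The general trend: first ionisation energy increases across a period and decreases down a group.
(A) Mg (period 3, group 2) vs Al (period 3, group 13): the stated order contradicts the simple trend.
(B) O (period 2, group 16) vs Mg (period 3, group 2): the stated order agrees with the simple trend.
(C) Sb (period 5, group 15) vs Rb (period 5, group 1): the stated order agrees with the simple trend.
The exception is (A): Al's single 3p electron is easier to remove than one from Mg's filled 3s².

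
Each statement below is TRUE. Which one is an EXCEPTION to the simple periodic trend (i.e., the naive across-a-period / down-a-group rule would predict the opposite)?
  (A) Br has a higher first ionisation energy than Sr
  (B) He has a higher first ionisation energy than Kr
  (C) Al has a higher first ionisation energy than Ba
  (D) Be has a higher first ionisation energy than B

(D)

The general trend: first ionisation energy increases across a period and decreases down a group.
(A) Br (period 4, group 17) vs Sr (period 5, group 2): the stated order agrees with the simple trend.
(B) He (period 1, group 18) vs Kr (period 4, group 18): the stated order agrees with the simple trend.
(C) Al (period 3, group 13) vs Ba (period 6, group 2): the stated order agrees with the simple trend.
(D) Be (period 2, group 2) vs B (period 2, group 13): the stated order contradicts the simple trend.
The exception is (D): removing B's lone 2p electron is easier than breaking Be's filled 2s².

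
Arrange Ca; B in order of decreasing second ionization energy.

B > Ca

Consider each +1 ion: Ca⁺ still has 1 valence electron; B⁺ still has 2 valence electrons.
All are still removing valence electrons, so compare the +1 ions as you would atoms: IE_2 generally rises across a period (higher Z_eff) and falls down a group (larger shell), subject to the usual subshell exceptions.
Valence configurations: Ca⁺ [Ar]4s¹, B⁺ [He]2s².
Approximate IE_2 values (kJ/mol): Ca 1145, B 2427.
Hence IE_2: Ca < B.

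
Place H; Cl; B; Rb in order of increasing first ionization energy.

H is in period 1, group 1; B is in period 2, group 13; Cl is in period 3, group 17; Rb is in period 5, group 1.
Across a period the outer electron is held more tightly (higher IE₁); down a group it sits in a higher shell, more shielded, and comes off more easily.
These span different periods and groups, so the two trends combine.
B > Rb: both effects reinforce here, so B is clearly the higher of the two.
Cl > B: the two effects oppose for this pair; the across-period effect wins (1251 vs 801 kJ/mol).
H > Cl: the two effects oppose for this pair; the down-group effect wins (1312 vs 1251 kJ/mol).
Approximate values (kJ/mol): H 1312, B 801, Cl 1251, Rb 403.
So from lowest to highest: Rb < B < Cl < H.

Rb < B < Cl < H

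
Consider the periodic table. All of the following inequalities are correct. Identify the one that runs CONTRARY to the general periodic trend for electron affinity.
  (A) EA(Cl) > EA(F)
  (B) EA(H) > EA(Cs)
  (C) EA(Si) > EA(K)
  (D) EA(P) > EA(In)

The general trend: electron affinity increases across a period and decreases down a group.
(A) Cl (period 3, group 17) vs F (period 2, group 17): the stated order contradicts the simple trend.
(B) H (period 1, group 1) vs Cs (period 6, group 1): the stated order agrees with the simple trend.
(C) Si (period 3, group 14) vs K (period 4, group 1): the stated order agrees with the simple trend.
(D) P (period 3, group 15) vs In (period 5, group 13): the stated order agrees with the simple trend.
The exception is (A): F's small 2p subshell makes the incoming electron feel strong e⁻–e⁻ repulsion, so Cl actually releases more energy on gaining an electron.

(A)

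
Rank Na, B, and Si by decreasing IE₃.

Na > B > Si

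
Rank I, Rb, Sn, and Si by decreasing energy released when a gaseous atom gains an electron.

EA tends to increase across a period and decrease down a group, though the pattern is less regular than for IE or radius.
These span different periods and groups, so the two trends combine.
Sn > Rb: Sn lies to the right of Rb in period 5, so the across-period effect alone puts Sn higher.
Si > Sn: they share group 14; the group trend gives Si the larger value.
I > Si: the two effects oppose for this pair; the across-period effect wins (295 vs 134 kJ/mol).
For reference (kJ/mol): Si 134, Rb 47, Sn 107, I 295.
So from highest to lowest: I > Si > Sn > Rb.

I > Si > Sn > Rb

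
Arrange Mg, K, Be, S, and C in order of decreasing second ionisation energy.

The second ionization energy removes an electron from the +1 ion. For each element: Mg⁺ still has 1 valence electron; K⁺ is the bare [Ar] core; Be⁺ still has 1 valence electron; S⁺ still has 5 valence electrons; C⁺ still has 3 valence electrons.
Breaking into a closed-shell core is much more expensive than removing a leftover valence electron — K has the largest IE_2 here.
Valence configurations: Mg⁺ [Ne]3s¹, Be⁺ [He]2s¹, S⁺ [Ne]3s²3p³, C⁺ [He]2s²2p¹.
The numbers (kJ/mol): Mg 1451, K 3052, Be 1757, S 2252, C 2353.
Overall IE_2 order: Mg < Be < S < C < K.

K > C > S > Be > Mg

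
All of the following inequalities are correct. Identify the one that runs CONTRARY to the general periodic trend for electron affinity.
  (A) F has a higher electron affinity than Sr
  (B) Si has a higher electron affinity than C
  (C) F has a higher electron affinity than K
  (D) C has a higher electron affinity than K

The general trend: electron affinity increases across a period and decreases down a group.
(A) F (period 2, group 17) vs Sr (period 5, group 2): the stated order agrees with the simple trend.
(B) Si (period 3, group 14) vs C (period 2, group 14): the stated order contradicts the simple trend.
(C) F (period 2, group 17) vs K (period 4, group 1): the stated order agrees with the simple trend.
(D) C (period 2, group 14) vs K (period 4, group 1): the stated order agrees with the simple trend.
The exception is (B): Si's larger, more diffuse 3p orbitals accept an added electron slightly more readily than C's compact 2p.

(B)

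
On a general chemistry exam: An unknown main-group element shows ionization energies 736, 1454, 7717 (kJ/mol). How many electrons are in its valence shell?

2

Look for the largest jump between consecutive ionization energies: IE3/IE2 ≈ 5.3, far larger than any earlier ratio.
That jump marks the point where a core electron is being removed. So the atom has 2 valence electrons.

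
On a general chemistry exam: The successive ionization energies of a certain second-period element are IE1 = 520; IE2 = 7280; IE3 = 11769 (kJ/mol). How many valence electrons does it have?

Look for the largest jump between consecutive ionization energies: IE2/IE1 ≈ 14.0, far larger than any earlier ratio.
That jump marks the point where a core electron is being removed. So the atom has 1 valence electron.

1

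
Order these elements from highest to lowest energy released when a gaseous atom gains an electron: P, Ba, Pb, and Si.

Si, P, Pb, Ba

Si is in period 3, group 14; P is in period 3, group 15; Ba is in period 6, group 2; Pb is in period 6, group 14.
Electron affinity generally becomes more exothermic across a period toward the halogens and less exothermic down a group.
These span different periods and groups, so the two trends combine.
Pb > Ba: both are in period 6; the period trend gives Pb the larger value.
P > Pb: relative to Pb, both the across-period and down-group shifts push P's electron affinity up.
Si > P: this pair runs against the simple trend — see the exception note.
Note the exception: Si has a higher electron affinity than P, contrary to the simple trend — adding an electron to P's half-filled 3p³ is unfavourable, so Si (3p²) has the more exothermic EA.
Approximate values (kJ/mol): Si 134, P 72, Ba 14, Pb 35.
So from highest to lowest: Si > P > Pb > Ba.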